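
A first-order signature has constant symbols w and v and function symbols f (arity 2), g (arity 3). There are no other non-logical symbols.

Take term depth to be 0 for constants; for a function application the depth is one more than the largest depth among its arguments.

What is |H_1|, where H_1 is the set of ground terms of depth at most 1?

Let N_k = |{terms of depth ≤ k}|. Then N_0 = 2 and N_k = 2 + N_{k-1}^2 + N_{k-1}^3 for k ≥ 1 (one summand per function symbol, arity giving the exponent).
N_0 = 2
N_1 = 2 + 2^2 + 2^3 = 14

14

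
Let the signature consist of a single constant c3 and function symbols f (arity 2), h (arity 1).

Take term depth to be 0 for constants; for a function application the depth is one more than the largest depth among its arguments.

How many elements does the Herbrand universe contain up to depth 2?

13

If N_k denotes the number of depth-≤k ground terms, the 1 constant gives N_0 = 1, and each function symbol of arity r contributes N_{k-1}^r new terms at level k: N_k = 1 + N_{k-1}^2 + N_{k-1}.
N_0 = 1
N_1 = 1 + 1^2 + 1 = 3
N_2 = 1 + 3^2 + 3 = 13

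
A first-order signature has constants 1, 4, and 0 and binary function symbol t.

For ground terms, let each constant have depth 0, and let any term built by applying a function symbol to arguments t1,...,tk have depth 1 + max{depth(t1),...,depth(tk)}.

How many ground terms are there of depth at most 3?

Count level by level. With function symbols t/2, the terms of depth ≤ k are the 3 constants together with each function applied to depth-≤(k−1) tuples, so N_k = 3 + N_{k-1}^2.
N_0 = 3
N_1 = 3 + 3^2 = 12
N_2 = 3 + 12^2 = 147
N_3 = 3 + 147^2 = 21612

21612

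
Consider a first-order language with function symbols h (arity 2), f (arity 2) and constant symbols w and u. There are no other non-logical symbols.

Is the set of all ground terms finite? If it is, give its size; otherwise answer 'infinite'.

infinite

The signature has at least one function symbol (h, arity 2) and at least one constant (w).
Iterating h gives infinitely many distinct ground terms: w, h(w, w), h(h(w, w), h(w, w)), ...
So the Herbrand universe is infinite.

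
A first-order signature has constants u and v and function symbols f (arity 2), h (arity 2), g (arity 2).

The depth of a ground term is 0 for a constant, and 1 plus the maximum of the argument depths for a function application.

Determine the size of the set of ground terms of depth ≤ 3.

1044302

Count level by level. With function symbols f/2, h/2, g/2, the terms of depth ≤ k are the 2 constants together with each function applied to depth-≤(k−1) tuples, so N_k = 2 + N_{k-1}^2 + N_{k-1}^2 + N_{k-1}^2.
N_0 = 2
N_1 = 2 + 2^2 + 2^2 + 2^2 = 14
N_2 = 2 + 14^2 + 14^2 + 14^2 = 590
N_3 = 2 + 590^2 + 590^2 + 590^2 = 1044302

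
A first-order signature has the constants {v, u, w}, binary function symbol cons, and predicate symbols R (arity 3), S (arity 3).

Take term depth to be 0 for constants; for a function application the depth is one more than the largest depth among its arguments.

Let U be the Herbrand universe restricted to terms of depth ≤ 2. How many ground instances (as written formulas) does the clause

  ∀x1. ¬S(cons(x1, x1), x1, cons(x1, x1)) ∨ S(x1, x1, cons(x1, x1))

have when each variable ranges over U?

Ground terms of depth ≤ 2:
  Let N_k = |{terms of depth ≤ k}|. Then N_0 = 3 and N_k = 3 + N_{k-1}^2 for k ≥ 1 (one summand per function symbol, arity giving the exponent).
  N_0 = 3
  N_1 = 3 + 3^2 = 12
  N_2 = 3 + 12^2 = 147
So there are 147 ground terms available for substitution.
The clause has 1 distinct variable (x1), which appears in the body. In the free term algebra distinct substitutions yield syntactically distinct ground instances.
Number of ground instances = 147.

147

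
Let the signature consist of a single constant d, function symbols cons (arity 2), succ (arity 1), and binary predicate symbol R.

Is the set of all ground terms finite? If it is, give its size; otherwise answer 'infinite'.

The signature has at least one function symbol (cons, arity 2) and at least one constant (d).
Iterating cons gives infinitely many distinct ground terms: d, cons(d, d), cons(cons(d, d), cons(d, d)), ...
So the Herbrand universe is infinite.

infinite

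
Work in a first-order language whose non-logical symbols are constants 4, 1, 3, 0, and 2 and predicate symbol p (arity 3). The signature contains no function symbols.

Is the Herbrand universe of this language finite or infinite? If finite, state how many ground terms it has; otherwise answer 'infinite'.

There are no function symbols, so every ground term is one of the 5 constants.
The Herbrand universe is {4, 1, 3, 0, 2}, which is finite with 5 elements.

5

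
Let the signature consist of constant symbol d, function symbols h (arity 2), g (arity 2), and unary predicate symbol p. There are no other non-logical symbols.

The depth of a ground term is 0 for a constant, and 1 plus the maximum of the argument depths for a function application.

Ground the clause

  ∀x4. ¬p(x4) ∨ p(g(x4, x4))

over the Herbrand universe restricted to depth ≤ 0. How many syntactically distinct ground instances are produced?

Ground terms of depth ≤ 0:
  Let N_k = |{terms of depth ≤ k}|. Then N_0 = 1 and N_k = 1 + N_{k-1}^2 + N_{k-1}^2 for k ≥ 1 (one summand per function symbol, arity giving the exponent).
  N_0 = 1
  Explicitly: d.
So there is exactly 1 ground term available for substitution.
The body mentions the single quantified variable x4; since ground terms form a free algebra, no two substitutions collapse to the same formula.
Number of ground instances = 1.

1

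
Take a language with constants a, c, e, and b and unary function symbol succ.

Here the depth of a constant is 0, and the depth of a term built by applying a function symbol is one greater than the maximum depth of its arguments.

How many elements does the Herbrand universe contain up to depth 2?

12

Let N_k = |{terms of depth ≤ k}|. Then N_0 = 4 and N_k = 4 + N_{k-1} for k ≥ 1 (one summand per function symbol, arity giving the exponent).
N_0 = 4
N_1 = 4 + 4 = 8
N_2 = 4 + 8 = 12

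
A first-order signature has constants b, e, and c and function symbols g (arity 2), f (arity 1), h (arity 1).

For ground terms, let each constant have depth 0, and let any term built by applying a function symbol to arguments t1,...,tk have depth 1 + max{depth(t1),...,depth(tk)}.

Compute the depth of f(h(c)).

depth(h(c)) = 1 + depth(c) = 1 + 0 = 1
depth(f(h(c))) = 1 + depth(h(c)) = 1 + 1 = 2

2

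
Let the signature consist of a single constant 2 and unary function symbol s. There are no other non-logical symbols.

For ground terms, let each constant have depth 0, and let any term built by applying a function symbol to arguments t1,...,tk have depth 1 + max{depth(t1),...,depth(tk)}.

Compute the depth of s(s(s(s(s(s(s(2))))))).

depth(s(2)) = 1 + depth(2) = 1 + 0 = 1
depth(s(s(2))) = 1 + depth(s(2)) = 1 + 1 = 2
depth(s(s(s(2)))) = 1 + depth(s(s(2))) = 1 + 2 = 3
depth(s(s(s(s(2))))) = 1 + depth(s(s(s(2)))) = 1 + 3 = 4
depth(s(s(s(s(s(2)))))) = 1 + depth(s(s(s(s(2))))) = 1 + 4 = 5
depth(s(s(s(s(s(s(2))))))) = 1 + depth(s(s(s(s(s(2)))))) = 1 + 5 = 6
depth(s(s(s(s(s(s(s(2)))))))) = 1 + depth(s(s(s(s(s(s(2))))))) = 1 + 6 = 7

7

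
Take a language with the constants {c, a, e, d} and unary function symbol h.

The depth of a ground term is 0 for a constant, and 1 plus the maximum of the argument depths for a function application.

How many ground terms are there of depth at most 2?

Let N_k count ground terms of depth at most k. Each non-constant term of depth ≤ k is some function symbol applied to depth-≤(k−1) arguments, giving N_k = 4 + N_{k-1}.
N_0 = 4
N_1 = 4 + 4 = 8
N_2 = 4 + 8 = 12

12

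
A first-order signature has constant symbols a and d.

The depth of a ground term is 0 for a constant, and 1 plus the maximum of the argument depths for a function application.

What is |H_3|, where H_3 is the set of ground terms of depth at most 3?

2

With no function symbols every ground term is a constant, so there are exactly 2 ground terms at every depth bound.
N_0 = 2
N_1 = 2
N_2 = 2
N_3 = 2
Explicitly: a, d.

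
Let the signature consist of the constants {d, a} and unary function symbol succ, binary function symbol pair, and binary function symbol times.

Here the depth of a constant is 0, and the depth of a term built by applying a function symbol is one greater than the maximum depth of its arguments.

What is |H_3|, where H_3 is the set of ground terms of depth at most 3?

Write N_k for the number of ground terms of depth ≤ k. A term of depth ≤ k is either a constant or a function symbol applied to arguments of depth ≤ k−1, so N_k = 2 + N_{k-1} + N_{k-1}^2 + N_{k-1}^2.
N_0 = 2
N_1 = 2 + 2 + 2^2 + 2^2 = 12
N_2 = 2 + 12 + 12^2 + 12^2 = 302
N_3 = 2 + 302 + 302^2 + 302^2 = 182712

182712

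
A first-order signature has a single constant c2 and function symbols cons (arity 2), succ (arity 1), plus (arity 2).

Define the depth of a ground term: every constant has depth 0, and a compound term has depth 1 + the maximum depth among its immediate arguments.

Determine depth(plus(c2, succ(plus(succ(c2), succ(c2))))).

depth(succ(c2)) = 1 + depth(c2) = 1 + 0 = 1
depth(plus(succ(c2), succ(c2))) = 1 + max(1, 1) = 2
depth(succ(plus(succ(c2), succ(c2)))) = 1 + depth(plus(succ(c2), succ(c2))) = 1 + 2 = 3
depth(plus(c2, succ(plus(succ(c2), succ(c2))))) = 1 + max(0, 3) = 4

4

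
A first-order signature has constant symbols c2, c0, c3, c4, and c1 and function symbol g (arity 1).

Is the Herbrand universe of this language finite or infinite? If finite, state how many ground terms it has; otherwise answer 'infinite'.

infinite

The signature has at least one function symbol (g, arity 1) and at least one constant (c2).
Iterating g gives infinitely many distinct ground terms: c2, g(c2), g(g(c2)), ...
So the Herbrand universe is infinite.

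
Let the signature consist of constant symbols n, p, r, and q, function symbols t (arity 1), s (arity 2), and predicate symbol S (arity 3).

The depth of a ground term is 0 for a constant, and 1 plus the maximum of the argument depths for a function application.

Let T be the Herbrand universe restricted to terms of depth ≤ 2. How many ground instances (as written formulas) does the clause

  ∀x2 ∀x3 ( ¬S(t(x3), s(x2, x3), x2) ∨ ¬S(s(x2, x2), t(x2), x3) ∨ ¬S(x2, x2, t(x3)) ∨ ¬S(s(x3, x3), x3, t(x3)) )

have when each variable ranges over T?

364816

Ground terms of depth ≤ 2:
  If N_k denotes the number of depth-≤k ground terms, the 4 constants give N_0 = 4, and each function symbol of arity r contributes N_{k-1}^r new terms at level k: N_k = 4 + N_{k-1} + N_{k-1}^2.
  N_0 = 4
  N_1 = 4 + 4 + 4^2 = 24
  N_2 = 4 + 24 + 24^2 = 604
So there are 604 ground terms available for substitution.
Each of x2, x3 ranges independently over the available ground terms, and distinct assignments produce distinct instances.
Number of ground instances = 604^2 = 364816.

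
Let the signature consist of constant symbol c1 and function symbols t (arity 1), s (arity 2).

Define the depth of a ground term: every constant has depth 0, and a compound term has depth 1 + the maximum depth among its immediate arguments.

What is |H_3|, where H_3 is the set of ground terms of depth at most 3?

Write N_k for the number of ground terms of depth ≤ k. A term of depth ≤ k is either a constant or a function symbol applied to arguments of depth ≤ k−1, so N_k = 1 + N_{k-1} + N_{k-1}^2.
N_0 = 1
N_1 = 1 + 1 + 1^2 = 3
N_2 = 1 + 3 + 3^2 = 13
N_3 = 1 + 13 + 13^2 = 183

183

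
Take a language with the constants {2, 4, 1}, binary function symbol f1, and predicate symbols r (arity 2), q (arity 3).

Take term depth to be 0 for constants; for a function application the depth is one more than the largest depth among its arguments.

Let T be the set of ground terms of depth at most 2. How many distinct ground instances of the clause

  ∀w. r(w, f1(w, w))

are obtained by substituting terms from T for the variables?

Ground terms of depth ≤ 2:
  If N_k denotes the number of depth-≤k ground terms, the 3 constants give N_0 = 3, and each function symbol of arity r contributes N_{k-1}^r new terms at level k: N_k = 3 + N_{k-1}^2.
  N_0 = 3
  N_1 = 3 + 3^2 = 12
  N_2 = 3 + 12^2 = 147
So there are 147 ground terms available for substitution.
The clause has 1 distinct variable (w), which appears in the body. In the free term algebra distinct substitutions yield syntactically distinct ground instances.
Number of ground instances = 147.

147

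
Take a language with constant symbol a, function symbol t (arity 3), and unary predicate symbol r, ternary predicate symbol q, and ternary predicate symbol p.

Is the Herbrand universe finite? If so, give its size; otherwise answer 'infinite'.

The signature has at least one function symbol (t, arity 3) and at least one constant (a).
Iterating t gives infinitely many distinct ground terms: a, t(a, a, a), t(t(a, a, a), t(a, a, a), t(a, a, a)), ...
So the Herbrand universe is infinite.

infinite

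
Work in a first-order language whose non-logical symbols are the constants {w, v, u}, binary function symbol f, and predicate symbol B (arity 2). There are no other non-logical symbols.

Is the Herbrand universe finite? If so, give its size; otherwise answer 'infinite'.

The signature has at least one function symbol (f, arity 2) and at least one constant (w).
Iterating f gives infinitely many distinct ground terms: w, f(w, w), f(f(w, w), f(w, w)), ...
So the Herbrand universe is infinite.

infinite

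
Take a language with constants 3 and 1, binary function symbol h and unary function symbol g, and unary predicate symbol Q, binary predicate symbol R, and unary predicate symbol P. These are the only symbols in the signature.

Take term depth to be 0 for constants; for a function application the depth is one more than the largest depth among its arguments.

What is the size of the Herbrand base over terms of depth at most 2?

First count ground terms of depth ≤ 2.
Count level by level. With function symbols h/2, g/1, the terms of depth ≤ k are the 2 constants together with each function applied to depth-≤(k−1) tuples, so N_k = 2 + N_{k-1}^2 + N_{k-1}.
N_0 = 2
N_1 = 2 + 2^2 + 2 = 8
N_2 = 2 + 8^2 + 8 = 74
So |H| = 74.
A ground atom is a predicate applied to a tuple of terms from H, so the count is the sum over predicates of |H|^arity:
  Q: 74;  R: 74^2 = 5476;  P: 74
Total ground atoms: 74 + 5476 + 74 = 5624.

5624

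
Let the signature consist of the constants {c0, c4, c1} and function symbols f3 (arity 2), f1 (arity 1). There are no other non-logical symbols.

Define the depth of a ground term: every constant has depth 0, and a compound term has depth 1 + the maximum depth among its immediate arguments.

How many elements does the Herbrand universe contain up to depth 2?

Write N_k for the number of ground terms of depth ≤ k. A term of depth ≤ k is either a constant or a function symbol applied to arguments of depth ≤ k−1, so N_k = 3 + N_{k-1}^2 + N_{k-1}.
N_0 = 3
N_1 = 3 + 3^2 + 3 = 15
N_2 = 3 + 15^2 + 15 = 243

243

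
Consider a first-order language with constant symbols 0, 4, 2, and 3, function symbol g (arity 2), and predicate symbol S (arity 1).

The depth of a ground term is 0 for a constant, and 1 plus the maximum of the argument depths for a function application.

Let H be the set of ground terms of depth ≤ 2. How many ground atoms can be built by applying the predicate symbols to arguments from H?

First count ground terms of depth ≤ 2.
If N_k denotes the number of depth-≤k ground terms, the 4 constants give N_0 = 4, and each function symbol of arity r contributes N_{k-1}^r new terms at level k: N_k = 4 + N_{k-1}^2.
N_0 = 4
N_1 = 4 + 4^2 = 20
N_2 = 4 + 20^2 = 404
So |H| = 404.
Ground atoms are formed by filling each argument slot of a predicate with a term from H, so an r-ary predicate gives |H|^r atoms:
  S: 404
Total ground atoms: 404.

404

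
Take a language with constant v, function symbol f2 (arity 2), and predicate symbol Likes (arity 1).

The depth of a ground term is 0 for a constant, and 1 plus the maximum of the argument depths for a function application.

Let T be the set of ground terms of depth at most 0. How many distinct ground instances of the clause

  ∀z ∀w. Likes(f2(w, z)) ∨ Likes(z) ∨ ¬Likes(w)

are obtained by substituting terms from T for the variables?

1

Ground terms of depth ≤ 0:
  Write N_k for the number of ground terms of depth ≤ k. A term of depth ≤ k is either a constant or a function symbol applied to arguments of depth ≤ k−1, so N_k = 1 + N_{k-1}^2.
  N_0 = 1
  Explicitly: v.
So there is exactly 1 ground term available for substitution.
The body mentions every one of the 2 quantified variables; since ground terms form a free algebra, no two substitutions collapse to the same formula.
Number of ground instances = 1^2 = 1.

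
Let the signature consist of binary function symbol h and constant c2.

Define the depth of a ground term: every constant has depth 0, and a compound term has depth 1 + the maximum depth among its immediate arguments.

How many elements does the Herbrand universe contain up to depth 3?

26

Let N_k count ground terms of depth at most k. Each non-constant term of depth ≤ k is some function symbol applied to depth-≤(k−1) arguments, giving N_k = 1 + N_{k-1}^2.
N_0 = 1
N_1 = 1 + 1^2 = 2
N_2 = 1 + 2^2 = 5
N_3 = 1 + 5^2 = 26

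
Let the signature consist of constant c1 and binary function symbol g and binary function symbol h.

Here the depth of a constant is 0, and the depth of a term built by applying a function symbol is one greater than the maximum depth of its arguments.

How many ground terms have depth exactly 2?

Write N_k for the number of ground terms of depth ≤ k. A term of depth ≤ k is either a constant or a function symbol applied to arguments of depth ≤ k−1, so N_k = 1 + N_{k-1}^2 + N_{k-1}^2.
N_0 = 1
N_1 = 1 + 1^2 + 1^2 = 3
N_2 = 1 + 3^2 + 3^2 = 19
Terms of depth exactly 2: N_2 − N_1 = 19 − 3 = 16.

16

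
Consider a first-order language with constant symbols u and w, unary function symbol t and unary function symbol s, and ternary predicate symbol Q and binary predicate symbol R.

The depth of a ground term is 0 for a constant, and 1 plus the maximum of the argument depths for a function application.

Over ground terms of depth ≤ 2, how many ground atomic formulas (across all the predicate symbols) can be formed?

First count ground terms of depth ≤ 2.
If N_k denotes the number of depth-≤k ground terms, the 2 constants give N_0 = 2, and each function symbol of arity r contributes N_{k-1}^r new terms at level k: N_k = 2 + N_{k-1} + N_{k-1}.
N_0 = 2
N_1 = 2 + 2 + 2 = 6
N_2 = 2 + 6 + 6 = 14
So |H| = 14.
A ground atom is a predicate applied to a tuple of terms from H, so the count is the sum over predicates of |H|^arity:
  Q: 14^3 = 2744;  R: 14^2 = 196
Total ground atoms: 2744 + 196 = 2940.

2940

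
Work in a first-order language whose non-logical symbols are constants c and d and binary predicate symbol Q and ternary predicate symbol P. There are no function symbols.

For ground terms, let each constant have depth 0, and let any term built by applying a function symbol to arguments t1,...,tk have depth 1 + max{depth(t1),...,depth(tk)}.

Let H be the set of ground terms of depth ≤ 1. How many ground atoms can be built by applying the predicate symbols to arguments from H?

12

First count ground terms of depth ≤ 1.
With no function symbols every ground term is a constant, so there are exactly 2 ground terms at every depth bound.
N_0 = 2
N_1 = 2
Explicitly: c, d.
So |H| = 2.
Each predicate of arity r yields |H|^r ground atoms (one per choice of an r-tuple from H):
  Q: 2^2 = 4;  P: 2^3 = 8
Total ground atoms: 4 + 8 = 12.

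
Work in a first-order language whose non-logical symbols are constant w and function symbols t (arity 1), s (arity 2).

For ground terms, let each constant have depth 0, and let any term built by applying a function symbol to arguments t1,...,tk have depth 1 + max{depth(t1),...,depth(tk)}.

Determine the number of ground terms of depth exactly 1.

Let N_k = |{terms of depth ≤ k}|. Then N_0 = 1 and N_k = 1 + N_{k-1} + N_{k-1}^2 for k ≥ 1 (one summand per function symbol, arity giving the exponent).
N_0 = 1
N_1 = 1 + 1 + 1^2 = 3
Terms of depth exactly 1: N_1 − N_0 = 3 − 1 = 2.

2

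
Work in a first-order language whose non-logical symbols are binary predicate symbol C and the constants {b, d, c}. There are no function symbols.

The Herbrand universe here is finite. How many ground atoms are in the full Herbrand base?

9

With no function symbols, the Herbrand universe is just the 3 constants.
Ground atoms per predicate: C: 3^2 = 9.
Herbrand base size = 9 = 9.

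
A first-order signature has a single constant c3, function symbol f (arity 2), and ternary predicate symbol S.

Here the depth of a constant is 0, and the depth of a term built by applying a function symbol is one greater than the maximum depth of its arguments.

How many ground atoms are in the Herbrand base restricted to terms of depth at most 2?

125

First count ground terms of depth ≤ 2.
Let N_k count ground terms of depth at most k. Each non-constant term of depth ≤ k is some function symbol applied to depth-≤(k−1) arguments, giving N_k = 1 + N_{k-1}^2.
N_0 = 1
N_1 = 1 + 1^2 = 2
N_2 = 1 + 2^2 = 5
Explicitly: c3, f(c3, c3), f(c3, f(c3, c3)), f(f(c3, c3), c3), f(f(c3, c3), f(c3, c3)).
So |H| = 5.
A ground atom is a predicate applied to a tuple of terms from H, so the count is the sum over predicates of |H|^arity:
  S: 5^3 = 125
Total ground atoms: 125.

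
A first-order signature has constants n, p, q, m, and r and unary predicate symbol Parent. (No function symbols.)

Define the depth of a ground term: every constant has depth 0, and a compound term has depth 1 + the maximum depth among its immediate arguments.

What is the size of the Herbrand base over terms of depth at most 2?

5

First count ground terms of depth ≤ 2.
With no function symbols every ground term is a constant, so there are exactly 5 ground terms at every depth bound.
N_0 = 5
N_1 = 5
N_2 = 5
Explicitly: n, p, q, m, r.
So |H| = 5.
A ground atom is a predicate applied to a tuple of terms from H, so the count is the sum over predicates of |H|^arity:
  Parent: 5
Total ground atoms: 5.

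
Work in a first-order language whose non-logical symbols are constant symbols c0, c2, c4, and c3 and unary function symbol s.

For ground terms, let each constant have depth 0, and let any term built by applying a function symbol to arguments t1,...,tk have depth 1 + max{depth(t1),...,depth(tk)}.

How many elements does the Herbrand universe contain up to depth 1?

Write N_k for the number of ground terms of depth ≤ k. A term of depth ≤ k is either a constant or a function symbol applied to arguments of depth ≤ k−1, so N_k = 4 + N_{k-1}.
N_0 = 4
N_1 = 4 + 4 = 8

8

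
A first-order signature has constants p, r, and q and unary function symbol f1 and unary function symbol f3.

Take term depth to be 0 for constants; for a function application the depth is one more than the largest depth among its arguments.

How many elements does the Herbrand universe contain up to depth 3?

45

Let N_k count ground terms of depth at most k. Each non-constant term of depth ≤ k is some function symbol applied to depth-≤(k−1) arguments, giving N_k = 3 + N_{k-1} + N_{k-1}.
N_0 = 3
N_1 = 3 + 3 + 3 = 9
N_2 = 3 + 9 + 9 = 21
N_3 = 3 + 21 + 21 = 45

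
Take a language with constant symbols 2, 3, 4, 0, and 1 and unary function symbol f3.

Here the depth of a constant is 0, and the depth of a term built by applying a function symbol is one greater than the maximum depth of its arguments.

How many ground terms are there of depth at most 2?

Count level by level. With function symbols f3/1, the terms of depth ≤ k are the 5 constants together with each function applied to depth-≤(k−1) tuples, so N_k = 5 + N_{k-1}.
N_0 = 5
N_1 = 5 + 5 = 10
N_2 = 5 + 10 = 15

15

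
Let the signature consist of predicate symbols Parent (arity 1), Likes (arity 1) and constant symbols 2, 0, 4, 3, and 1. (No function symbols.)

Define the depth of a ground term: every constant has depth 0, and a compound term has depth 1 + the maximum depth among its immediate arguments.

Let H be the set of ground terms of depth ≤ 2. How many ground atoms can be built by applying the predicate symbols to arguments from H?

First count ground terms of depth ≤ 2.
With no function symbols every ground term is a constant, so there are exactly 5 ground terms at every depth bound.
N_0 = 5
N_1 = 5
N_2 = 5
Explicitly: 2, 0, 4, 3, 1.
So |H| = 5.
A ground atom is a predicate applied to a tuple of terms from H, so the count is the sum over predicates of |H|^arity:
  Parent: 5;  Likes: 5
Total ground atoms: 5 + 5 = 10.

10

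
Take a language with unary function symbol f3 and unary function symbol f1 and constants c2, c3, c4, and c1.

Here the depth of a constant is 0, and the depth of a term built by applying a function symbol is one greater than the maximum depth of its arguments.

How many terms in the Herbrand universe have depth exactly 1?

Count level by level. With function symbols f3/1, f1/1, the terms of depth ≤ k are the 4 constants together with each function applied to depth-≤(k−1) tuples, so N_k = 4 + N_{k-1} + N_{k-1}.
N_0 = 4
N_1 = 4 + 4 + 4 = 12
Terms of depth exactly 1: N_1 − N_0 = 12 − 4 = 8.

8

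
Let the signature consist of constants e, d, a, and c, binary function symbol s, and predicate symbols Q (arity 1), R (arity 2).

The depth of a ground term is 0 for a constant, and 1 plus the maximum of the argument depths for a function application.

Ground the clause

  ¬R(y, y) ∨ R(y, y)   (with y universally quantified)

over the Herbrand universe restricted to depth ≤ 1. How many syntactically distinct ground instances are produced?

Ground terms of depth ≤ 1:
  Let N_k = |{terms of depth ≤ k}|. Then N_0 = 4 and N_k = 4 + N_{k-1}^2 for k ≥ 1 (one summand per function symbol, arity giving the exponent).
  N_0 = 4
  N_1 = 4 + 4^2 = 20
So there are 20 ground terms available for substitution.
There is 1 variable to instantiate (y),  occurring in at least one literal, so different choices give different ground instances.
Number of ground instances = 20.

20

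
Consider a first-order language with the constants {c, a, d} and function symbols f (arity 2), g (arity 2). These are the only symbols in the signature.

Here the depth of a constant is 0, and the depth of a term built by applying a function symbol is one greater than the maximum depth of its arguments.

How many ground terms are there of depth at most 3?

Let N_k = |{terms of depth ≤ k}|. Then N_0 = 3 and N_k = 3 + N_{k-1}^2 + N_{k-1}^2 for k ≥ 1 (one summand per function symbol, arity giving the exponent).
N_0 = 3
N_1 = 3 + 3^2 + 3^2 = 21
N_2 = 3 + 21^2 + 21^2 = 885
N_3 = 3 + 885^2 + 885^2 = 1566453

1566453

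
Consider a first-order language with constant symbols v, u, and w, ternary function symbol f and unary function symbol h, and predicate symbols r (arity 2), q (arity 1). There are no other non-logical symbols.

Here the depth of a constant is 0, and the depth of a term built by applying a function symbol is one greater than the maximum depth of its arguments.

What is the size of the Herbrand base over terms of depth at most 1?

1122

First count ground terms of depth ≤ 1.
Let N_k count ground terms of depth at most k. Each non-constant term of depth ≤ k is some function symbol applied to depth-≤(k−1) arguments, giving N_k = 3 + N_{k-1}^3 + N_{k-1}.
N_0 = 3
N_1 = 3 + 3^3 + 3 = 33
So |H| = 33.
For each predicate symbol, the number of ground atoms is |H| raised to its arity; summing:
  r: 33^2 = 1089;  q: 33
Total ground atoms: 1089 + 33 = 1122.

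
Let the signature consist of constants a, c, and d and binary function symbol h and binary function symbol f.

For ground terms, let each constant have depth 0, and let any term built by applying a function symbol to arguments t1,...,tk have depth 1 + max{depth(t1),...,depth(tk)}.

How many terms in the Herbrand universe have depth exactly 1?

18

Let N_k count ground terms of depth at most k. Each non-constant term of depth ≤ k is some function symbol applied to depth-≤(k−1) arguments, giving N_k = 3 + N_{k-1}^2 + N_{k-1}^2.
N_0 = 3
N_1 = 3 + 3^2 + 3^2 = 21
Terms of depth exactly 1: N_1 − N_0 = 21 − 3 = 18.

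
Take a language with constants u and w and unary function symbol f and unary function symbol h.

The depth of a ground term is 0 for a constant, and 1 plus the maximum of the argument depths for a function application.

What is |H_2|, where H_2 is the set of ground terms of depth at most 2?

14

If N_k denotes the number of depth-≤k ground terms, the 2 constants give N_0 = 2, and each function symbol of arity r contributes N_{k-1}^r new terms at level k: N_k = 2 + N_{k-1} + N_{k-1}.
N_0 = 2
N_1 = 2 + 2 + 2 = 6
N_2 = 2 + 6 + 6 = 14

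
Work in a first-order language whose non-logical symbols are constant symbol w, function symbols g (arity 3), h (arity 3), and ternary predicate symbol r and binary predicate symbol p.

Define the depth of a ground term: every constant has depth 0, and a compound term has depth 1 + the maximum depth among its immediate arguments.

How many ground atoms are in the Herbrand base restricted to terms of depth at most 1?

36

First count ground terms of depth ≤ 1.
Write N_k for the number of ground terms of depth ≤ k. A term of depth ≤ k is either a constant or a function symbol applied to arguments of depth ≤ k−1, so N_k = 1 + N_{k-1}^3 + N_{k-1}^3.
N_0 = 1
N_1 = 1 + 1^3 + 1^3 = 3
Explicitly: w, g(w, w, w), h(w, w, w).
So |H| = 3.
Each predicate of arity r yields |H|^r ground atoms (one per choice of an r-tuple from H):
  r: 3^3 = 27;  p: 3^2 = 9
Total ground atoms: 27 + 9 = 36.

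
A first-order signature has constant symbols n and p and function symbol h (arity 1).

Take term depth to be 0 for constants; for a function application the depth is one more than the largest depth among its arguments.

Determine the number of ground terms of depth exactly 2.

Let N_k count ground terms of depth at most k. Each non-constant term of depth ≤ k is some function symbol applied to depth-≤(k−1) arguments, giving N_k = 2 + N_{k-1}.
N_0 = 2
N_1 = 2 + 2 = 4
N_2 = 2 + 4 = 6
Terms of depth exactly 2: N_2 − N_1 = 6 − 4 = 2.

2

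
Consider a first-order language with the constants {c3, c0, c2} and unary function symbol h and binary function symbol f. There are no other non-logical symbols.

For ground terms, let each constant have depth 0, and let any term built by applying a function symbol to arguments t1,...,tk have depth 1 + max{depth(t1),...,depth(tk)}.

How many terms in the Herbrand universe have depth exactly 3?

Let N_k count ground terms of depth at most k. Each non-constant term of depth ≤ k is some function symbol applied to depth-≤(k−1) arguments, giving N_k = 3 + N_{k-1} + N_{k-1}^2.
N_0 = 3
N_1 = 3 + 3 + 3^2 = 15
N_2 = 3 + 15 + 15^2 = 243
N_3 = 3 + 243 + 243^2 = 59295
Terms of depth exactly 3: N_3 − N_2 = 59295 − 243 = 59052.

59052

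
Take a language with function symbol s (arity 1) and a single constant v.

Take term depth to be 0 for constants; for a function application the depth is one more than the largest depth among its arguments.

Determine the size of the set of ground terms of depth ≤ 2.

Let N_k = |{terms of depth ≤ k}|. Then N_0 = 1 and N_k = 1 + N_{k-1} for k ≥ 1 (one summand per function symbol, arity giving the exponent).
N_0 = 1
N_1 = 1 + 1 = 2
N_2 = 1 + 2 = 3

3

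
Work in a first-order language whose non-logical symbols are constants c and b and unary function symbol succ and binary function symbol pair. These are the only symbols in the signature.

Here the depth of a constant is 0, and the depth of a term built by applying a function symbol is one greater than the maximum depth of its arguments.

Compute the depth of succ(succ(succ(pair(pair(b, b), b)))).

depth(pair(b, b)) = 1 + max(0, 0) = 1
depth(pair(pair(b, b), b)) = 1 + max(1, 0) = 2
depth(succ(pair(pair(b, b), b))) = 1 + depth(pair(pair(b, b), b)) = 1 + 2 = 3
depth(succ(succ(pair(pair(b, b), b)))) = 1 + depth(succ(pair(pair(b, b), b))) = 1 + 3 = 4
depth(succ(succ(succ(pair(pair(b, b), b))))) = 1 + depth(succ(succ(pair(pair(b, b), b)))) = 1 + 4 = 5

5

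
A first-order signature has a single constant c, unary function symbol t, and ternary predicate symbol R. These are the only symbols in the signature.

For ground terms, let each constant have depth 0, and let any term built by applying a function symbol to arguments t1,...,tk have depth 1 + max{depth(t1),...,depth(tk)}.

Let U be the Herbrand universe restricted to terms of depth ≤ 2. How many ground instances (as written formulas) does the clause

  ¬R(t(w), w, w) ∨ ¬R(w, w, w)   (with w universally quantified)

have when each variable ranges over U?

3

Ground terms of depth ≤ 2:
  Let N_k = |{terms of depth ≤ k}|. Then N_0 = 1 and N_k = 1 + N_{k-1} for k ≥ 1 (one summand per function symbol, arity giving the exponent).
  N_0 = 1
  N_1 = 1 + 1 = 2
  N_2 = 1 + 2 = 3
  Explicitly: c, t(c), t(t(c)).
So there are 3 ground terms available for substitution.
The variable w ranges independently over the available ground terms, and distinct assignments produce distinct instances.
Number of ground instances = 3.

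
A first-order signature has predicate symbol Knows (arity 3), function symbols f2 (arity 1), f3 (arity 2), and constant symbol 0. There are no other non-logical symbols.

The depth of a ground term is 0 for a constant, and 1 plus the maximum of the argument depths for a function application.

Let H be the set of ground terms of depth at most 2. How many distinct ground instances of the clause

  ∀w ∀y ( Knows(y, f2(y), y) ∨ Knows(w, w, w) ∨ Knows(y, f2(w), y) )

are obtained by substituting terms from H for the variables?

Ground terms of depth ≤ 2:
  Write N_k for the number of ground terms of depth ≤ k. A term of depth ≤ k is either a constant or a function symbol applied to arguments of depth ≤ k−1, so N_k = 1 + N_{k-1} + N_{k-1}^2.
  N_0 = 1
  N_1 = 1 + 1 + 1^2 = 3
  N_2 = 1 + 3 + 3^2 = 13
So there are 13 ground terms available for substitution.
Each of w, y ranges independently over the available ground terms, and distinct assignments produce distinct instances.
Number of ground instances = 13^2 = 169.

169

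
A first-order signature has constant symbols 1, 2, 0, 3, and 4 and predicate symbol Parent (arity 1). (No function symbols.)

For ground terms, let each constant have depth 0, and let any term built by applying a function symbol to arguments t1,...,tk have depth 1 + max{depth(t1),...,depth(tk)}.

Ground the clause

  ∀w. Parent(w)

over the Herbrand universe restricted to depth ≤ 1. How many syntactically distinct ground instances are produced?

Ground terms of depth ≤ 1:
  With no function symbols every ground term is a constant, so there are exactly 5 ground terms at every depth bound.
  N_0 = 5
  N_1 = 5
  Explicitly: 1, 2, 0, 3, 4.
So there are 5 ground terms available for substitution.
The body mentions the single quantified variable w; since ground terms form a free algebra, no two substitutions collapse to the same formula.
Number of ground instances = 5.

5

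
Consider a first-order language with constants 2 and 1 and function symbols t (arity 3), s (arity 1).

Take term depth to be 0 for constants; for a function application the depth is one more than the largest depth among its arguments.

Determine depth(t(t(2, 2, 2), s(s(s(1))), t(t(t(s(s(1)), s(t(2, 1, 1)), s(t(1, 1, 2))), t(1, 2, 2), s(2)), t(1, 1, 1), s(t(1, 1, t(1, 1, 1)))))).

depth(t(2, 2, 2)) = 1 + max(0, 0, 0) = 1
depth(s(1)) = 1 + depth(1) = 1 + 0 = 1
depth(s(s(1))) = 1 + depth(s(1)) = 1 + 1 = 2
depth(s(s(s(1)))) = 1 + depth(s(s(1))) = 1 + 2 = 3
depth(t(2, 1, 1)) = 1 + max(0, 0, 0) = 1
depth(s(t(2, 1, 1))) = 1 + depth(t(2, 1, 1)) = 1 + 1 = 2
depth(t(1, 1, 2)) = 1 + max(0, 0, 0) = 1
depth(s(t(1, 1, 2))) = 1 + depth(t(1, 1, 2)) = 1 + 1 = 2
depth(t(s(s(1)), s(t(2, 1, 1)), s(t(1, 1, 2)))) = 1 + max(2, 2, 2) = 3
depth(t(1, 2, 2)) = 1 + max(0, 0, 0) = 1
depth(s(2)) = 1 + depth(2) = 1 + 0 = 1
depth(t(t(s(s(1)), s(t(2, 1, 1)), s(t(1, 1, 2))), t(1, 2, 2), s(2))) = 1 + max(3, 1, 1) = 4
depth(t(1, 1, 1)) = 1 + max(0, 0, 0) = 1
depth(t(1, 1, t(1, 1, 1))) = 1 + max(0, 0, 1) = 2
depth(s(t(1, 1, t(1, 1, 1)))) = 1 + depth(t(1, 1, t(1, 1, 1))) = 1 + 2 = 3
depth(t(t(t(s(s(1)), s(t(2, 1, 1)), s(t(1, 1, 2))), t(1, 2, 2), s(2)), t(1, 1, 1), s(t(1, 1, t(1, 1, 1))))) = 1 + max(4, 1, 3) = 5
depth(t(t(2, 2, 2), s(s(s(1))), t(t(t(s(s(1)), s(t(2, 1, 1)), s(t(1, 1, 2))), t(1, 2, 2), s(2)), t(1, 1, 1), s(t(1, 1, t(1, 1, 1)))))) = 1 + max(1, 3, 5) = 6

6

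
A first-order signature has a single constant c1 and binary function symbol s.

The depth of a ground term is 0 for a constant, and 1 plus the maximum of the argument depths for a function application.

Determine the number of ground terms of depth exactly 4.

Count level by level. With function symbols s/2, the terms of depth ≤ k are the 1 constant together with each function applied to depth-≤(k−1) tuples, so N_k = 1 + N_{k-1}^2.
N_0 = 1
N_1 = 1 + 1^2 = 2
N_2 = 1 + 2^2 = 5
N_3 = 1 + 5^2 = 26
N_4 = 1 + 26^2 = 677
Terms of depth exactly 4: N_4 − N_3 = 677 − 26 = 651.

651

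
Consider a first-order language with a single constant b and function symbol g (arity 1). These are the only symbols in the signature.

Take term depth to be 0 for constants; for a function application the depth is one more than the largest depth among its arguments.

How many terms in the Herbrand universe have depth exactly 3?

1

Write N_k for the number of ground terms of depth ≤ k. A term of depth ≤ k is either a constant or a function symbol applied to arguments of depth ≤ k−1, so N_k = 1 + N_{k-1}.
N_0 = 1
N_1 = 1 + 1 = 2
N_2 = 1 + 2 = 3
N_3 = 1 + 3 = 4
Terms of depth exactly 3: N_3 − N_2 = 4 − 3 = 1.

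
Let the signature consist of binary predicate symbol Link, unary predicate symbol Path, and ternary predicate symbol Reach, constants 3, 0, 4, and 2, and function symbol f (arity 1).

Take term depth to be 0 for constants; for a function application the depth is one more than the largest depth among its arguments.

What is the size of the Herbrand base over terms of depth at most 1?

584

First count ground terms of depth ≤ 1.
If N_k denotes the number of depth-≤k ground terms, the 4 constants give N_0 = 4, and each function symbol of arity r contributes N_{k-1}^r new terms at level k: N_k = 4 + N_{k-1}.
N_0 = 4
N_1 = 4 + 4 = 8
So |H| = 8.
A ground atom is a predicate applied to a tuple of terms from H, so the count is the sum over predicates of |H|^arity:
  Link: 8^2 = 64;  Path: 8;  Reach: 8^3 = 512
Total ground atoms: 64 + 8 + 512 = 584.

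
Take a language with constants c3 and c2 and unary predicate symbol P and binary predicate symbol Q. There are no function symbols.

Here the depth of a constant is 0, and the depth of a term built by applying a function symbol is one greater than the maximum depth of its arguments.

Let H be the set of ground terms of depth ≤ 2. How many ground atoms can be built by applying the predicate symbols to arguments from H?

6

First count ground terms of depth ≤ 2.
With no function symbols every ground term is a constant, so there are exactly 2 ground terms at every depth bound.
N_0 = 2
N_1 = 2
N_2 = 2
Explicitly: c3, c2.
So |H| = 2.
A ground atom is a predicate applied to a tuple of terms from H, so the count is the sum over predicates of |H|^arity:
  P: 2;  Q: 2^2 = 4
Total ground atoms: 2 + 4 = 6.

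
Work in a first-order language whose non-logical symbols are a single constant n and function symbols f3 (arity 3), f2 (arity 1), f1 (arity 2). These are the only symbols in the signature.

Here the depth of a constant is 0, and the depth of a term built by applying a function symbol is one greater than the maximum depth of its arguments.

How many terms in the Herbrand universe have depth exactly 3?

Count level by level. With function symbols f3/3, f2/1, f1/2, the terms of depth ≤ k are the 1 constant together with each function applied to depth-≤(k−1) tuples, so N_k = 1 + N_{k-1}^3 + N_{k-1} + N_{k-1}^2.
N_0 = 1
N_1 = 1 + 1^3 + 1 + 1^2 = 4
N_2 = 1 + 4^3 + 4 + 4^2 = 85
N_3 = 1 + 85^3 + 85 + 85^2 = 621436
Terms of depth exactly 3: N_3 − N_2 = 621436 − 85 = 621351.

621351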